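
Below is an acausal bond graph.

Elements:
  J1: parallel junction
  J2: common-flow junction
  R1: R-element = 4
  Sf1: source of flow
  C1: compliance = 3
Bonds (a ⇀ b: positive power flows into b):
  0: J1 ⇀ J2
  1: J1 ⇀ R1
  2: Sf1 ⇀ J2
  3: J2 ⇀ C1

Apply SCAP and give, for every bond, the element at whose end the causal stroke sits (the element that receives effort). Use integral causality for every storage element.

#0 stroke→J2
#1 stroke→J1
#2 stroke→Sf1
#3 stroke→J2

b2 stroke→Sf1  (Sf1 (Sf) sets flow on bond)
b0 stroke→J2  (J2 flow already set via bond 2)
b3 stroke→J2  (J2: bond 2 brought flow, rest push out)
b1 stroke→J1  (J1: last free bond brings effort in)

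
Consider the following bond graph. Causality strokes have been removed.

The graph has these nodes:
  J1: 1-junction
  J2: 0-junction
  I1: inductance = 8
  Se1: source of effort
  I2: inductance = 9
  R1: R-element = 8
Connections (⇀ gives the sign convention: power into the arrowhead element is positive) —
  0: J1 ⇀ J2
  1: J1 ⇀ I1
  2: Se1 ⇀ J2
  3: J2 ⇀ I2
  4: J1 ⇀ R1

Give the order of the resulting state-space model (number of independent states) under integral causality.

b2 |J2  (source Se1 imposes e)
b0 |J1  (J2: bond 2 brought effort, rest push out)
b3 |I2  (common-e at J2 fixed by 2)
b1 |I1  (I1 integral (f out))
b4 |J1  (1-jn J1 has f-setter on 1)

2  (I1, I2 all integral)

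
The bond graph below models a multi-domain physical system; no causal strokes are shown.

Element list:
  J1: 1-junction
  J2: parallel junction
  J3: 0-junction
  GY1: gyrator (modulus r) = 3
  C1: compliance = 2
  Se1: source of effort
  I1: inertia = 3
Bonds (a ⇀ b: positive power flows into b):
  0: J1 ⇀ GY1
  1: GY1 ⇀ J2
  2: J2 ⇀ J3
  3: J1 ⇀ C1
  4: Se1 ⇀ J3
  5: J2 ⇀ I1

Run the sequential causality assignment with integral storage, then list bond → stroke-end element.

β4 stroke at J3  (Se1: effort source, stroke at far end)
β2 stroke at J2  (0-jn J3 has e-setter on 4)
β1 stroke at GY1  (0-jn J2 has e-setter on 2)
β5 stroke at I1  (common-e at J2 fixed by 2)
β0 stroke at GY1  (GY1: gyrator matches bond 1)
β3 stroke at J1  (common-f at J1 fixed by 0)

β0 stroke at GY1
β1 stroke at GY1
β2 stroke at J2
β3 stroke at J1
β4 stroke at J3
β5 stroke at I1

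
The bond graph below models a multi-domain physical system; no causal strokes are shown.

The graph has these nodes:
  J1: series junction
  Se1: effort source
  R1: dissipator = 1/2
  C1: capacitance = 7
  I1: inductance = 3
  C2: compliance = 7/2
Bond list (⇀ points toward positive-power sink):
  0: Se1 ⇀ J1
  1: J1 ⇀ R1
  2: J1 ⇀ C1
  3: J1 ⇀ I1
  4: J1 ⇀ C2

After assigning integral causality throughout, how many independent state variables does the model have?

#0 stroke→J1  (Se1: effort source, stroke at far end)
#2 stroke→J1  (prefer integral on C1)
#3 stroke→I1  (I1 outputs flow p/I1)
#1 stroke→J1  (J1: bond 3 brought flow, rest push out)
#4 stroke→J1  (J1 flow already set via bond 3)

3  (C1, C2, I1 all integral)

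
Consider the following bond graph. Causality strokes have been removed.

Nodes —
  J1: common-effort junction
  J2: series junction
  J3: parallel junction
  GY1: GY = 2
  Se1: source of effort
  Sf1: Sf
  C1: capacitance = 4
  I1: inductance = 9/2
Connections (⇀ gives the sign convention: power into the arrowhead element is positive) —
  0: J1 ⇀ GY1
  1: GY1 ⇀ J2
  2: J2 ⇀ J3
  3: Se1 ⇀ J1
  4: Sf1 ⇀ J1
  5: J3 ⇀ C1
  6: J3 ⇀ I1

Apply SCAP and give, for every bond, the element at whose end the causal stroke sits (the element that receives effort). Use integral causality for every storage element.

β0 |GY1
β1 |GY1
β2 |J2
β3 |J1
β4 |Sf1
β5 |J3
β6 |I1

#3 stroke→J1  (Se1 (Se) sets effort on bond)
#4 stroke→Sf1  (Sf1 fixes flow; stroke at Sf1)
#0 stroke→GY1  (J1: bond 3 brought effort, rest push out)
#1 stroke→GY1  (GY1: gyrator matches bond 0)
#2 stroke→J2  (1-jn J2 has f-setter on 1)
#5 stroke→J3  (C1: C, integral causality)
#6 stroke→I1  (J3 effort already set via bond 5)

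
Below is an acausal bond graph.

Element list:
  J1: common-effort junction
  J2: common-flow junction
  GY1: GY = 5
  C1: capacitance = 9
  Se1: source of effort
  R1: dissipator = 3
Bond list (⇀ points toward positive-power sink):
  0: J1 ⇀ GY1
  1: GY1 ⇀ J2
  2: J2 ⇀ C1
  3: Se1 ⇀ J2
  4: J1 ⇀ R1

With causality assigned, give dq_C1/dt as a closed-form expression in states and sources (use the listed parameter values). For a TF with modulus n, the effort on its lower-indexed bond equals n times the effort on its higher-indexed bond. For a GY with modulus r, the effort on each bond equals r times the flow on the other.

dq_C1/dt = 3*E_Se1/25 - q_C1/75

β3 stroke→J2  (Se1 (Se) sets effort on bond)
β2 stroke→J2  (C1: C, integral causality)
β1 stroke→GY1  (closing 1-jn rule on J2)
β0 stroke→GY1  (GY1: gyrator matches bond 1)
β4 stroke→J1  (J1 needs exactly one e-in)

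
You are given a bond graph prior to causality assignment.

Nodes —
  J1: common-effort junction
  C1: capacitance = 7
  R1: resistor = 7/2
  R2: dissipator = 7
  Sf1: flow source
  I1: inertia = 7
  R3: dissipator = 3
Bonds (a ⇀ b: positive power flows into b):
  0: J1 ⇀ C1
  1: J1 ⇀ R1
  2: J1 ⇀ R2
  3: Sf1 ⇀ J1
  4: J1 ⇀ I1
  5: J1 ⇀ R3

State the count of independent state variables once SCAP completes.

2  (C1, I1 all integral)

bond 3 →Sf1  (Sf1: flow source, stroke at near end)
bond 0 →J1  (prefer integral on C1)
bond 1 →R1  (0-jn J1 has e-setter on 0)
bond 2 →R2  (0-jn J1 has e-setter on 0)
bond 4 →I1  (J1: bond 0 brought effort, rest push out)
bond 5 →R3  (J1: bond 0 brought effort, rest push out)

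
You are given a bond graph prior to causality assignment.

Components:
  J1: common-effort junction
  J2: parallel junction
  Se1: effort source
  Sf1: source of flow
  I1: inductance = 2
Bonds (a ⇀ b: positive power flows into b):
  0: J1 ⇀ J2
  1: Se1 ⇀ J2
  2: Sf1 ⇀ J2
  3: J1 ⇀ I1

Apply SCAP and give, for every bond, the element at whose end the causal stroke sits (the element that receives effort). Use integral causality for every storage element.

β0 →J1
β1 →J2
β2 →Sf1
β3 →I1

bond 1 stroke→J2  (Se1 fixes effort; stroke away)
bond 2 stroke→Sf1  (Sf1 fixes flow; stroke at Sf1)
bond 0 stroke→J1  (J2: bond 1 brought effort, rest push out)
bond 3 stroke→I1  (common-e at J1 fixed by 0)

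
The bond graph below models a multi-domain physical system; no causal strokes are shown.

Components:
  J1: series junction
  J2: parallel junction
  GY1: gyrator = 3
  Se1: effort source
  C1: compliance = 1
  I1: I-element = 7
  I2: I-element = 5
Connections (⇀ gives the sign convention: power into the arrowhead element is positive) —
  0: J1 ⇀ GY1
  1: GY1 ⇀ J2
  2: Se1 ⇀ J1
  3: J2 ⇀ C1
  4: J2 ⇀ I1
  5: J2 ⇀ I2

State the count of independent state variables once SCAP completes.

3  (C1, I1, I2 all integral)

β2 |J1  (Se1 (Se) sets effort on bond)
β0 |GY1  (closing 1-jn rule on J1)
β1 |GY1  (GY GY1: same side as bond 0)
β3 |J2  (prefer integral on C1)
β4 |I1  (common-e at J2 fixed by 3)
β5 |I2  (J2: bond 3 brought effort, rest push out)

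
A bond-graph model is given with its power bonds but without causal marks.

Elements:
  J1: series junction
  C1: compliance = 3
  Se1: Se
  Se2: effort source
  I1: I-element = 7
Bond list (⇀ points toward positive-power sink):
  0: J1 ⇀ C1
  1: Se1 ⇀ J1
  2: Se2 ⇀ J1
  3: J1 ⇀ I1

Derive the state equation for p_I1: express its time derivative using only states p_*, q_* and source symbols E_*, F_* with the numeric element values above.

#1 |J1  (source Se1 imposes e)
#2 |J1  (Se2 fixes effort; stroke away)
#0 |J1  (C1 integral (e out))
#3 |I1  (J1 needs exactly one f-in)

dp_I1/dt = E_Se1 + E_Se2 - q_C1/3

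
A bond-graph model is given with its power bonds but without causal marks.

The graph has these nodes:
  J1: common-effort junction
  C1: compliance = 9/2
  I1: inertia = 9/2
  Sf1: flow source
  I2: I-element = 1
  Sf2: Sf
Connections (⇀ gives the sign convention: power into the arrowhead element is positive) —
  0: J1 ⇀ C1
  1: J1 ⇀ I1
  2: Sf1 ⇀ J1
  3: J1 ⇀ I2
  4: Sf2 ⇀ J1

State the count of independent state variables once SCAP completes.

3  (C1, I1, I2 all integral)

b2 |Sf1  (Sf1 (Sf) sets flow on bond)
b4 |Sf2  (Sf2 (Sf) sets flow on bond)
b0 |J1  (C1 outputs effort q/C1)
b1 |I1  (J1: bond 0 brought effort, rest push out)
b3 |I2  (common-e at J1 fixed by 0)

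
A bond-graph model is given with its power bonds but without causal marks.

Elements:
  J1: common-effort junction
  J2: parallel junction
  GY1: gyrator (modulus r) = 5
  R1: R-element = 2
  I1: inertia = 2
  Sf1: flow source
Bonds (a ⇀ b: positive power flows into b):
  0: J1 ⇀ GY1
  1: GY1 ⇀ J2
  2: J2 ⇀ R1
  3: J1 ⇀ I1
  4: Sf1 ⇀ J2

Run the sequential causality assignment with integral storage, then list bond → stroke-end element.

bond 0 stroke→J1
bond 1 stroke→J2
bond 2 stroke→R1
bond 3 stroke→I1
bond 4 stroke→Sf1

β4 →Sf1  (Sf1: flow source, stroke at near end)
β3 →I1  (I1 outputs flow p/I1)
β0 →J1  (only one effort-in slot at J1)
β1 →J2  (GY GY1: same side as bond 0)
β2 →R1  (J2 effort already set via bond 1)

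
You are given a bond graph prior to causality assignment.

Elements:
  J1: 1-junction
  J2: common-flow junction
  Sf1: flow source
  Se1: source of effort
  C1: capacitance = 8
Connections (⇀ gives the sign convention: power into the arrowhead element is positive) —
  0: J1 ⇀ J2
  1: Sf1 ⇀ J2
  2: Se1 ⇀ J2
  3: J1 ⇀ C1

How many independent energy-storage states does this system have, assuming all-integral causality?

#1 stroke→Sf1  (Sf1: flow source, stroke at near end)
#2 stroke→J2  (source Se1 imposes e)
#0 stroke→J2  (common-f at J2 fixed by 1)
#3 stroke→J1  (J1 flow already set via bond 0)

1  (C1 all integral)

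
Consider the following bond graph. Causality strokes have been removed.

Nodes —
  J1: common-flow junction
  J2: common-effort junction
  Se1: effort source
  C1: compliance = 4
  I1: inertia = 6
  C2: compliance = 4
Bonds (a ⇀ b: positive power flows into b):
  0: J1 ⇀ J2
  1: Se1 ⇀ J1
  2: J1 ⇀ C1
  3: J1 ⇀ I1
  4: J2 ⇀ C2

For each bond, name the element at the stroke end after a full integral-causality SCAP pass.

b0 stroke at J1
b1 stroke at J1
b2 stroke at J1
b3 stroke at I1
b4 stroke at J2

#1 stroke at J1  (Se1 (Se) sets effort on bond)
#2 stroke at J1  (C1: C, integral causality)
#3 stroke at I1  (I1: I, integral causality)
#0 stroke at J1  (J1: bond 3 brought flow, rest push out)
#4 stroke at J2  (J2 needs exactly one e-in)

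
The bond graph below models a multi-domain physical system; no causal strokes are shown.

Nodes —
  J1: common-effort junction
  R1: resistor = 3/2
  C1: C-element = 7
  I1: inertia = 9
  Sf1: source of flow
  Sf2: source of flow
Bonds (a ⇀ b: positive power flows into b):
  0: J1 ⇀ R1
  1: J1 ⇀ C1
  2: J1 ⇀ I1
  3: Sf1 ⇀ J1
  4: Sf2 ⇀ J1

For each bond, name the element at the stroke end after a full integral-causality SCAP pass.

b3 |Sf1  (Sf1 fixes flow; stroke at Sf1)
b4 |Sf2  (Sf2 (Sf) sets flow on bond)
b1 |J1  (C1 outputs effort q/C1)
b0 |R1  (J1: bond 1 brought effort, rest push out)
b2 |I1  (J1 effort already set via bond 1)

#0 stroke at R1
#1 stroke at J1
#2 stroke at I1
#3 stroke at Sf1
#4 stroke at Sf2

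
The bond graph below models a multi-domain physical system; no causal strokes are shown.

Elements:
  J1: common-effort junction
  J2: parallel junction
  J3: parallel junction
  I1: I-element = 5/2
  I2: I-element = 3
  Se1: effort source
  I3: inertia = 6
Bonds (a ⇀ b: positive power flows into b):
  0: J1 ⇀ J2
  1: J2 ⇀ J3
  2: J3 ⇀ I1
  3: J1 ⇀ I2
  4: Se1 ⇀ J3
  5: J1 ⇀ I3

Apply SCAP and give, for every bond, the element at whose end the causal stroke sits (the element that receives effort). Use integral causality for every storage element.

β0 →J1
β1 →J2
β2 →I1
β3 →I2
β4 →J3
β5 →I3

β4 stroke→J3  (Se1 fixes effort; stroke away)
β1 stroke→J2  (common-e at J3 fixed by 4)
β2 stroke→I1  (0-jn J3 has e-setter on 4)
β0 stroke→J1  (common-e at J2 fixed by 1)
β3 stroke→I2  (J1 effort already set via bond 0)
β5 stroke→I3  (common-e at J1 fixed by 0)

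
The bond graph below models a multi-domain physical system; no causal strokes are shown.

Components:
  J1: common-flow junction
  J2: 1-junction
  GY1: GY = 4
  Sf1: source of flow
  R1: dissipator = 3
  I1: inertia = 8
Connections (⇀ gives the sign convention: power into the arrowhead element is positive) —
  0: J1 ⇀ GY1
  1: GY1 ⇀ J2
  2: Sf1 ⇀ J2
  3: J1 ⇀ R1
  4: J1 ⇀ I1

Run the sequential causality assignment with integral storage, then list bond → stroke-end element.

#0 stroke at J1
#1 stroke at J2
#2 stroke at Sf1
#3 stroke at J1
#4 stroke at I1

b2 →Sf1  (Sf1 (Sf) sets flow on bond)
b1 →J2  (common-f at J2 fixed by 2)
b0 →J1  (GY1 both-in/both-out from 1)
b4 →I1  (I1: I, integral causality)
b3 →J1  (J1 flow already set via bond 4)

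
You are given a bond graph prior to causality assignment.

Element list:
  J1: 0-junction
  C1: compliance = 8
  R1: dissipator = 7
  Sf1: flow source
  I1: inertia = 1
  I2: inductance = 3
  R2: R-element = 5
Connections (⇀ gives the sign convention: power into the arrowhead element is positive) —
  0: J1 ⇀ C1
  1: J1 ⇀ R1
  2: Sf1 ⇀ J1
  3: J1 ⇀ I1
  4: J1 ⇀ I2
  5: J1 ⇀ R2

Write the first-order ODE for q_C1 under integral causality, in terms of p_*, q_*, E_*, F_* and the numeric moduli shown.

dq_C1/dt = F_Sf1 - p_I1 - p_I2/3 - 3*q_C1/70

#2 stroke→Sf1  (Sf1 (Sf) sets flow on bond)
#0 stroke→J1  (C1 integral (e out))
#1 stroke→R1  (J1: bond 0 brought effort, rest push out)
#3 stroke→I1  (J1 effort already set via bond 0)
#4 stroke→I2  (0-jn J1 has e-setter on 0)
#5 stroke→R2  (common-e at J1 fixed by 0)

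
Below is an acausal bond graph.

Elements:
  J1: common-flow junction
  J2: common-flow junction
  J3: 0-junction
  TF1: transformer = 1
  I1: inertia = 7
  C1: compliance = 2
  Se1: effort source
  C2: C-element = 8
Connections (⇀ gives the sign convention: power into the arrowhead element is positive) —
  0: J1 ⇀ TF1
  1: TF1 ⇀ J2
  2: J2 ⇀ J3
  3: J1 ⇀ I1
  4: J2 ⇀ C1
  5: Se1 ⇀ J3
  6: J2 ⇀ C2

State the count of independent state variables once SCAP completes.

3  (C1, C2, I1 all integral)

bond 5 →J3  (Se1: effort source, stroke at far end)
bond 2 →J2  (common-e at J3 fixed by 5)
bond 3 →I1  (I1: I, integral causality)
bond 0 →J1  (J1 flow already set via bond 3)
bond 1 →TF1  (TF TF1: opposite of bond 0)
bond 4 →J2  (J2: bond 1 brought flow, rest push out)
bond 6 →J2  (common-f at J2 fixed by 1)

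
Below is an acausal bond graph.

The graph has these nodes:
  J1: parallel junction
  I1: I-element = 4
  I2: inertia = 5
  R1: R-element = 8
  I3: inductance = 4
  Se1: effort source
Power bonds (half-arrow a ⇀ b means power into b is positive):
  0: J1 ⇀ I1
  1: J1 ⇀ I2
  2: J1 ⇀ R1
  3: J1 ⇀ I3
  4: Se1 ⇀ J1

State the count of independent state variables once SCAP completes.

#4 →J1  (source Se1 imposes e)
#0 →I1  (J1: bond 4 brought effort, rest push out)
#1 →I2  (J1 effort already set via bond 4)
#2 →R1  (J1: bond 4 brought effort, rest push out)
#3 →I3  (J1: bond 4 brought effort, rest push out)

3  (I1, I2, I3 all integral)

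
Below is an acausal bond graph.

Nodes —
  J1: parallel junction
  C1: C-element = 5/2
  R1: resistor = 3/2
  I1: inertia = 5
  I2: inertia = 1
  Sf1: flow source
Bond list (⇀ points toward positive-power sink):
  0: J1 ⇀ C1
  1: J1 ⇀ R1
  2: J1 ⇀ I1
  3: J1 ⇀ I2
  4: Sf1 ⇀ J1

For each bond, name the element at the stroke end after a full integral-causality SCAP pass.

#0 stroke at J1
#1 stroke at R1
#2 stroke at I1
#3 stroke at I2
#4 stroke at Sf1

bond 4 |Sf1  (Sf1 (Sf) sets flow on bond)
bond 0 |J1  (C1 integral (e out))
bond 1 |R1  (J1: bond 0 brought effort, rest push out)
bond 2 |I1  (J1 effort already set via bond 0)
bond 3 |I2  (common-e at J1 fixed by 0)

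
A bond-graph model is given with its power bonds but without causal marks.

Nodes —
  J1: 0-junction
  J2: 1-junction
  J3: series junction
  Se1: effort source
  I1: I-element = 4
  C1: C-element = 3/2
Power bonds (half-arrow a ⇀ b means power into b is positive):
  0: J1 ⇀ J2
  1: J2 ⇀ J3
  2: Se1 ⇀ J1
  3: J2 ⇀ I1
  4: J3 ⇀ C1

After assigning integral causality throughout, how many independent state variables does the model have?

b2 stroke→J1  (source Se1 imposes e)
b0 stroke→J2  (common-e at J1 fixed by 2)
b3 stroke→I1  (prefer integral on I1)
b1 stroke→J2  (common-f at J2 fixed by 3)
b4 stroke→J3  (1-jn J3 has f-setter on 1)

2  (C1, I1 all integral)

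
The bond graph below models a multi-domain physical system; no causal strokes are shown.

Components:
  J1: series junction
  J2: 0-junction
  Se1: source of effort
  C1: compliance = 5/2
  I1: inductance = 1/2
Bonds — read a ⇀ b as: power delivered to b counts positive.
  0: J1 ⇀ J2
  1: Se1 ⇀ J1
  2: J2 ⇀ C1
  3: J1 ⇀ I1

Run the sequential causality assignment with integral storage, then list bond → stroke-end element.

b1 stroke→J1  (Se1: effort source, stroke at far end)
b2 stroke→J2  (C1 integral (e out))
b0 stroke→J1  (common-e at J2 fixed by 2)
b3 stroke→I1  (J1: last free bond brings flow in)

#0 |J1
#1 |J1
#2 |J2
#3 |I1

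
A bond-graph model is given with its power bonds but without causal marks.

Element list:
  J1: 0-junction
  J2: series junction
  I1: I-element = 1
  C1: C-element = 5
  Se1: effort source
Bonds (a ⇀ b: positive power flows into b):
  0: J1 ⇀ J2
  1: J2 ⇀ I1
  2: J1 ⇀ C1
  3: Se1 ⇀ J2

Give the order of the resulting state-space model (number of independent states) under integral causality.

β3 →J2  (Se1 (Se) sets effort on bond)
β1 →I1  (prefer integral on I1)
β0 →J2  (common-f at J2 fixed by 1)
β2 →J1  (only one effort-in slot at J1)

2  (C1, I1 all integral)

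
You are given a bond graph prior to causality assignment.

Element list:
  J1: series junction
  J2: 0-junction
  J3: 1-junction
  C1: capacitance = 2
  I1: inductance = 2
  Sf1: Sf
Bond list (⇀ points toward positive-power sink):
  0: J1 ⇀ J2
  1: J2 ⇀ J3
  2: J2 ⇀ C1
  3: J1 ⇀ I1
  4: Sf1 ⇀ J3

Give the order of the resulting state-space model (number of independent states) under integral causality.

b4 |Sf1  (Sf1: flow source, stroke at near end)
b1 |J3  (J3 flow already set via bond 4)
b2 |J2  (C1: C, integral causality)
b0 |J1  (J2 effort already set via bond 2)
b3 |I1  (J1 needs exactly one f-in)

2  (C1, I1 all integral)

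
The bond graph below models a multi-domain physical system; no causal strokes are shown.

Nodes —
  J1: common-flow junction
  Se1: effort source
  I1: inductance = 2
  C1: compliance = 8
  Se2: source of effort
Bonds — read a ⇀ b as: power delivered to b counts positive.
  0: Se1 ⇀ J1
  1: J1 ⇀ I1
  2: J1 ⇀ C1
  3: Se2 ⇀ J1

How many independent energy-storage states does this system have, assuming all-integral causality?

bond 0 →J1  (Se1 fixes effort; stroke away)
bond 3 →J1  (Se2: effort source, stroke at far end)
bond 1 →I1  (I1: I, integral causality)
bond 2 →J1  (J1: bond 1 brought flow, rest push out)

2  (C1, I1 all integral)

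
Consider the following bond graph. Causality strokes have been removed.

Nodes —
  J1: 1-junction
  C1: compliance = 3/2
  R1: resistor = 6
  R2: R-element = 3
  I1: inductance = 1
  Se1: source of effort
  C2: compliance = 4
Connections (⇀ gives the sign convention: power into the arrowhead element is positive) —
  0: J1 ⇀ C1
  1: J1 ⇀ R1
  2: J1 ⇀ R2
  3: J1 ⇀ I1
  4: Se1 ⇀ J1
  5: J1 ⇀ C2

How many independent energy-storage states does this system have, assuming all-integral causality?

β4 →J1  (Se1 (Se) sets effort on bond)
β0 →J1  (C1 outputs effort q/C1)
β3 →I1  (I1 integral (f out))
β1 →J1  (J1 flow already set via bond 3)
β2 →J1  (J1: bond 3 brought flow, rest push out)
β5 →J1  (1-jn J1 has f-setter on 3)

3  (C1, C2, I1 all integral)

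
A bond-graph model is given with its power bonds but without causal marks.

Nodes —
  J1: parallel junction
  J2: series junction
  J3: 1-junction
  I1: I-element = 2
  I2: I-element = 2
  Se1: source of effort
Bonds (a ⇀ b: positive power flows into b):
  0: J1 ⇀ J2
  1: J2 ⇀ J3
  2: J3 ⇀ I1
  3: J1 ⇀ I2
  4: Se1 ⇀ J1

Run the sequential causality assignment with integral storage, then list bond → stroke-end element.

bond 4 |J1  (source Se1 imposes e)
bond 0 |J2  (J1 effort already set via bond 4)
bond 3 |I2  (0-jn J1 has e-setter on 4)
bond 1 |J3  (closing 1-jn rule on J2)
bond 2 |I1  (J3: last free bond brings flow in)

b0 |J2
b1 |J3
b2 |I1
b3 |I2
b4 |J1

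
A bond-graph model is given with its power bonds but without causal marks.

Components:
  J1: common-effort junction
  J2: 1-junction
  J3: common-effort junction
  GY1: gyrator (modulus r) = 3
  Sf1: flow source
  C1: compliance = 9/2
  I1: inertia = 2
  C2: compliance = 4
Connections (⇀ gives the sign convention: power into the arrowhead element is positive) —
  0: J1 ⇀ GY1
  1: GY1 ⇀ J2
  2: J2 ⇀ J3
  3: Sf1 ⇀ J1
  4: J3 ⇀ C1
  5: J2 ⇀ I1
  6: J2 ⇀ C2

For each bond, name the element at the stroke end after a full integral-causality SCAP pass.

b3 →Sf1  (Sf1 (Sf) sets flow on bond)
b0 →J1  (J1 needs exactly one e-in)
b1 →J2  (GY1 both-in/both-out from 0)
b4 →J3  (C1: C, integral causality)
b2 →J2  (J3: bond 4 brought effort, rest push out)
b5 →I1  (I1 outputs flow p/I1)
b6 →J2  (common-f at J2 fixed by 5)

β0 →J1
β1 →J2
β2 →J2
β3 →Sf1
β4 →J3
β5 →I1
β6 →J2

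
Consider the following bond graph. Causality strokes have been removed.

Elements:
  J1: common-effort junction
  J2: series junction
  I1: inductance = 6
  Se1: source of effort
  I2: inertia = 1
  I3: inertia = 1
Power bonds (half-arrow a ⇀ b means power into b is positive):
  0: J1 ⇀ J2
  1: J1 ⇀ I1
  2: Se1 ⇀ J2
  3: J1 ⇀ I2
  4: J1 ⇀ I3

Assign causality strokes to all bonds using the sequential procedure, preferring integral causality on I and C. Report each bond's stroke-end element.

#0 stroke at J1
#1 stroke at I1
#2 stroke at J2
#3 stroke at I2
#4 stroke at I3

#2 stroke at J2  (Se1: effort source, stroke at far end)
#0 stroke at J1  (J2: last free bond brings flow in)
#1 stroke at I1  (common-e at J1 fixed by 0)
#3 stroke at I2  (J1 effort already set via bond 0)
#4 stroke at I3  (0-jn J1 has e-setter on 0)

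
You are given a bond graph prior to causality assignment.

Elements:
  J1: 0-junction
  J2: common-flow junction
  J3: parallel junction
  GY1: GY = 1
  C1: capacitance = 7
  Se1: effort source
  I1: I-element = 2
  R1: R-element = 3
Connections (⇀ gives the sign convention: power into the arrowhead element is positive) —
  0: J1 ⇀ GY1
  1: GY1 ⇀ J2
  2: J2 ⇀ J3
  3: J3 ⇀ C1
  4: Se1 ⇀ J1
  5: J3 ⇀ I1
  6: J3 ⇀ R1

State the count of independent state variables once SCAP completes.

2  (C1, I1 all integral)

bond 4 |J1  (Se1 (Se) sets effort on bond)
bond 0 |GY1  (J1 effort already set via bond 4)
bond 1 |GY1  (GY1: gyrator matches bond 0)
bond 2 |J2  (common-f at J2 fixed by 1)
bond 3 |J3  (C1 outputs effort q/C1)
bond 5 |I1  (J3: bond 3 brought effort, rest push out)
bond 6 |R1  (J3 effort already set via bond 3)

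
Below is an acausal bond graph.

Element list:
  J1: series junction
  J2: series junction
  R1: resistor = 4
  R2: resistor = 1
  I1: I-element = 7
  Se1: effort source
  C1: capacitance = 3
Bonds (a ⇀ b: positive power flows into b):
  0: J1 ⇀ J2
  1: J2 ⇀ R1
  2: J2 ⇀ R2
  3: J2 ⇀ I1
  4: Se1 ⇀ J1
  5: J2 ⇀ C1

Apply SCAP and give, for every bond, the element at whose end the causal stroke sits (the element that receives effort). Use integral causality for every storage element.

#0 |J2
#1 |J2
#2 |J2
#3 |I1
#4 |J1
#5 |J2

b4 stroke at J1  (Se1 fixes effort; stroke away)
b0 stroke at J2  (J1 needs exactly one f-in)
b3 stroke at I1  (I1 outputs flow p/I1)
b1 stroke at J2  (1-jn J2 has f-setter on 3)
b2 stroke at J2  (common-f at J2 fixed by 3)
b5 stroke at J2  (common-f at J2 fixed by 3)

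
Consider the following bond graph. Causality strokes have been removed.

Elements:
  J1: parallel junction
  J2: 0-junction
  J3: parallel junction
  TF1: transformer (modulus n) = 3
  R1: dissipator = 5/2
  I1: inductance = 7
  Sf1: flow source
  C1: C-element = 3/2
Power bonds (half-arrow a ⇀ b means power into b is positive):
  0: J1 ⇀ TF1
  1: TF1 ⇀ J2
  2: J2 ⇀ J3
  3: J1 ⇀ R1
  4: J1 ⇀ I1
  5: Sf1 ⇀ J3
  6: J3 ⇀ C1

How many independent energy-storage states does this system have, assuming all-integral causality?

2  (C1, I1 all integral)

bond 5 stroke at Sf1  (Sf1 (Sf) sets flow on bond)
bond 4 stroke at I1  (I1 outputs flow p/I1)
bond 6 stroke at J3  (prefer integral on C1)
bond 2 stroke at J2  (common-e at J3 fixed by 6)
bond 1 stroke at TF1  (common-e at J2 fixed by 2)
bond 0 stroke at J1  (TF1 one-in-one-out from 1)
bond 3 stroke at R1  (0-jn J1 has e-setter on 0)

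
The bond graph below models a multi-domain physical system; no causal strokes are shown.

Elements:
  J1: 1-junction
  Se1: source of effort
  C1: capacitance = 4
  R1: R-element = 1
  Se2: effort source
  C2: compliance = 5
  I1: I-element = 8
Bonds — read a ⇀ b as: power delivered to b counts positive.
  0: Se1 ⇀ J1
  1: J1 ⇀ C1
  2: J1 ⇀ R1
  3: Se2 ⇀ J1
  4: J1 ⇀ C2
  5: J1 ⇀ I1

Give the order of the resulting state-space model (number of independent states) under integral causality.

3  (C1, C2, I1 all integral)

bond 0 |J1  (Se1 (Se) sets effort on bond)
bond 3 |J1  (Se2 fixes effort; stroke away)
bond 1 |J1  (C1: C, integral causality)
bond 4 |J1  (C2 outputs effort q/C2)
bond 5 |I1  (I1: I, integral causality)
bond 2 |J1  (J1: bond 5 brought flow, rest push out)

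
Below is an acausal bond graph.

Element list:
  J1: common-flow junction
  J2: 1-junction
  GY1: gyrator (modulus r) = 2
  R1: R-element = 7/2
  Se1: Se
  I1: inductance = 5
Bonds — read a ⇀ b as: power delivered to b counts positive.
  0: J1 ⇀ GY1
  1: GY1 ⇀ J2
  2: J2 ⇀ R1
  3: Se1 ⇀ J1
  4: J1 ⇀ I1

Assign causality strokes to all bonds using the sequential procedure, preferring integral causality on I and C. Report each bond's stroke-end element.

β3 →J1  (Se1 fixes effort; stroke away)
β4 →I1  (I1: I, integral causality)
β0 →J1  (J1: bond 4 brought flow, rest push out)
β1 →J2  (GY1: gyrator matches bond 0)
β2 →R1  (J2 needs exactly one f-in)

β0 |J1
β1 |J2
β2 |R1
β3 |J1
β4 |I1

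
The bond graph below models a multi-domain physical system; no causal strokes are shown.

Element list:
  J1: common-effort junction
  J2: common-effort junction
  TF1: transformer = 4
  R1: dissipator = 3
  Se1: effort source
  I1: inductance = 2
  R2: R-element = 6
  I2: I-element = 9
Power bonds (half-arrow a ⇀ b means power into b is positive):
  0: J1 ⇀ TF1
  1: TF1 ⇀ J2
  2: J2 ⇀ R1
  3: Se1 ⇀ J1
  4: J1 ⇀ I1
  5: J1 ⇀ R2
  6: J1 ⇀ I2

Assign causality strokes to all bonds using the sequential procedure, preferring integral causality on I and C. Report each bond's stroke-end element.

bond 0 →TF1
bond 1 →J2
bond 2 →R1
bond 3 →J1
bond 4 →I1
bond 5 →R2
bond 6 →I2

β3 →J1  (Se1 fixes effort; stroke away)
β0 →TF1  (J1 effort already set via bond 3)
β4 →I1  (common-e at J1 fixed by 3)
β5 →R2  (0-jn J1 has e-setter on 3)
β6 →I2  (J1 effort already set via bond 3)
β1 →J2  (TF TF1: opposite of bond 0)
β2 →R1  (common-e at J2 fixed by 1)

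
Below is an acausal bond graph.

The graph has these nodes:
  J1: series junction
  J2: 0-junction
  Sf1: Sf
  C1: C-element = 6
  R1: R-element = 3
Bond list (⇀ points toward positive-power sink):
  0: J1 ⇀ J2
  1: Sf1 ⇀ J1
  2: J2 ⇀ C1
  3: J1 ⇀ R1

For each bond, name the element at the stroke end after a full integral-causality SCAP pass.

#1 stroke at Sf1  (Sf1 (Sf) sets flow on bond)
#0 stroke at J1  (J1 flow already set via bond 1)
#3 stroke at J1  (common-f at J1 fixed by 1)
#2 stroke at J2  (closing 0-jn rule on J2)

#0 stroke→J1
#1 stroke→Sf1
#2 stroke→J2
#3 stroke→J1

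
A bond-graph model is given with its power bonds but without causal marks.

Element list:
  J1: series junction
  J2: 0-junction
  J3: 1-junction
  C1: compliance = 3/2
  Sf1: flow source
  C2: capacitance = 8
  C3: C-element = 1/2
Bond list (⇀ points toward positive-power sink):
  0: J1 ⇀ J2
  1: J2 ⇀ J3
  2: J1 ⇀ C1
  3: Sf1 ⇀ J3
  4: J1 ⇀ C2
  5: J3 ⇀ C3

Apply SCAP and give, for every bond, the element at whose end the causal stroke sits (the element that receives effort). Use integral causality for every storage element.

bond 0 |J2
bond 1 |J3
bond 2 |J1
bond 3 |Sf1
bond 4 |J1
bond 5 |J3

β3 →Sf1  (Sf1: flow source, stroke at near end)
β1 →J3  (common-f at J3 fixed by 3)
β5 →J3  (common-f at J3 fixed by 3)
β0 →J2  (closing 0-jn rule on J2)
β2 →J1  (J1: bond 0 brought flow, rest push out)
β4 →J1  (J1 flow already set via bond 0)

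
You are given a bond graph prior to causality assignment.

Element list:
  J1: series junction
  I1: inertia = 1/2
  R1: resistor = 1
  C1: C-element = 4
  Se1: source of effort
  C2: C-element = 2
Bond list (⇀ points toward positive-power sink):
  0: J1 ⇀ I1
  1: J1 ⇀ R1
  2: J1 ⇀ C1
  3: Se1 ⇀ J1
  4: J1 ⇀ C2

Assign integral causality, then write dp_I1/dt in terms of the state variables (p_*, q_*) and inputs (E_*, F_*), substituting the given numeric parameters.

dp_I1/dt = E_Se1 - 2*p_I1 - q_C1/4 - q_C2/2

bond 3 |J1  (Se1: effort source, stroke at far end)
bond 0 |I1  (I1: I, integral causality)
bond 1 |J1  (1-jn J1 has f-setter on 0)
bond 2 |J1  (1-jn J1 has f-setter on 0)
bond 4 |J1  (J1: bond 0 brought flow, rest push out)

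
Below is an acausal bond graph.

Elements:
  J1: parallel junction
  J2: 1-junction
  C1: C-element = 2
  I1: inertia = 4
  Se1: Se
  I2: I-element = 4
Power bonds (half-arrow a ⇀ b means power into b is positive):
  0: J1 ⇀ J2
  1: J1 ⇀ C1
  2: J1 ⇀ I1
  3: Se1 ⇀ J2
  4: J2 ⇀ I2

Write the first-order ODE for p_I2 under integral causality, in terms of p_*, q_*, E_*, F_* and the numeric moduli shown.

dp_I2/dt = E_Se1 + q_C1/2

#3 stroke→J2  (Se1 (Se) sets effort on bond)
#1 stroke→J1  (prefer integral on C1)
#0 stroke→J2  (J1: bond 1 brought effort, rest push out)
#2 stroke→I1  (0-jn J1 has e-setter on 1)
#4 stroke→I2  (J2: last free bond brings flow in)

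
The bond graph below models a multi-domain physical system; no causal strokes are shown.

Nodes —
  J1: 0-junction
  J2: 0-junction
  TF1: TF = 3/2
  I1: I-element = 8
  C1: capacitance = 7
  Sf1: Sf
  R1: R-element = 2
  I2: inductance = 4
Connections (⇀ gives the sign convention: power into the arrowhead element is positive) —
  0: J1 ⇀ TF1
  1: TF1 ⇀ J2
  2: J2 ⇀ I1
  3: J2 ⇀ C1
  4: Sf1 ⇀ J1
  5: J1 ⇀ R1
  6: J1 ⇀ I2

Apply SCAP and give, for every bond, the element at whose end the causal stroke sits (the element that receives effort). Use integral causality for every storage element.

β4 stroke→Sf1  (Sf1 (Sf) sets flow on bond)
β2 stroke→I1  (I1 outputs flow p/I1)
β3 stroke→J2  (C1 outputs effort q/C1)
β1 stroke→TF1  (J2: bond 3 brought effort, rest push out)
β0 stroke→J1  (TF1: transformer flips bond 1)
β5 stroke→R1  (J1: bond 0 brought effort, rest push out)
β6 stroke→I2  (J1 effort already set via bond 0)

b0 stroke at J1
b1 stroke at TF1
b2 stroke at I1
b3 stroke at J2
b4 stroke at Sf1
b5 stroke at R1
b6 stroke at I2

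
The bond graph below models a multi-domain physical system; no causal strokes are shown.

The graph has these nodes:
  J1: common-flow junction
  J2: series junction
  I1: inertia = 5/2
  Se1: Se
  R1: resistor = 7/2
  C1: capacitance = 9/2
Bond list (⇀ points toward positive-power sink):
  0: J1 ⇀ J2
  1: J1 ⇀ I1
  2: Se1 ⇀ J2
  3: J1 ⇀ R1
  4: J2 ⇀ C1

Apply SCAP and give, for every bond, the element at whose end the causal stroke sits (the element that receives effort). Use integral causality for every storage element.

bond 0 stroke→J1
bond 1 stroke→I1
bond 2 stroke→J2
bond 3 stroke→J1
bond 4 stroke→J2

β2 →J2  (Se1 (Se) sets effort on bond)
β1 →I1  (I1 outputs flow p/I1)
β0 →J1  (J1: bond 1 brought flow, rest push out)
β3 →J1  (1-jn J1 has f-setter on 1)
β4 →J2  (J2 flow already set via bond 0)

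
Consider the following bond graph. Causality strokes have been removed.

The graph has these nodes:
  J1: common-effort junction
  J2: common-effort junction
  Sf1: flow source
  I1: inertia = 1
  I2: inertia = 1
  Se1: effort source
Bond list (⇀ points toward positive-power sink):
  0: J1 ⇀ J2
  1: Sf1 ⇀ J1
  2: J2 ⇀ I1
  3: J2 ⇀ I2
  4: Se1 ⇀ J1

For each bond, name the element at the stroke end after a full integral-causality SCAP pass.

β0 →J2
β1 →Sf1
β2 →I1
β3 →I2
β4 →J1

b1 |Sf1  (Sf1: flow source, stroke at near end)
b4 |J1  (Se1 fixes effort; stroke away)
b0 |J2  (0-jn J1 has e-setter on 4)
b2 |I1  (common-e at J2 fixed by 0)
b3 |I2  (0-jn J2 has e-setter on 0)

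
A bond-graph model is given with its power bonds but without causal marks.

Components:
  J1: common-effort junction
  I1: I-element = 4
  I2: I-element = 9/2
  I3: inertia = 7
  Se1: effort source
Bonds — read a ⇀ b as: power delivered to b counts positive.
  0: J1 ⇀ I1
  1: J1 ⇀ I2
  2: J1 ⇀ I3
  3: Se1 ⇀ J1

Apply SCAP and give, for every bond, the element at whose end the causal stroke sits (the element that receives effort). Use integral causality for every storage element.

bond 0 stroke at I1
bond 1 stroke at I2
bond 2 stroke at I3
bond 3 stroke at J1

#3 →J1  (Se1: effort source, stroke at far end)
#0 →I1  (0-jn J1 has e-setter on 3)
#1 →I2  (J1: bond 3 brought effort, rest push out)
#2 →I3  (common-e at J1 fixed by 3)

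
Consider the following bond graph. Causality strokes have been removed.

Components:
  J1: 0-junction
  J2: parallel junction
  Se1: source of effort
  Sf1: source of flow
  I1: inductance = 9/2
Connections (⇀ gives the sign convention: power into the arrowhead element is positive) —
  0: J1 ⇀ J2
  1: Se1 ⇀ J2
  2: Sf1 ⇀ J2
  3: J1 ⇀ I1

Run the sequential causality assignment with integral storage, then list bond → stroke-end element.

bond 1 stroke→J2  (Se1 (Se) sets effort on bond)
bond 2 stroke→Sf1  (Sf1: flow source, stroke at near end)
bond 0 stroke→J1  (0-jn J2 has e-setter on 1)
bond 3 stroke→I1  (0-jn J1 has e-setter on 0)

#0 stroke→J1
#1 stroke→J2
#2 stroke→Sf1
#3 stroke→I1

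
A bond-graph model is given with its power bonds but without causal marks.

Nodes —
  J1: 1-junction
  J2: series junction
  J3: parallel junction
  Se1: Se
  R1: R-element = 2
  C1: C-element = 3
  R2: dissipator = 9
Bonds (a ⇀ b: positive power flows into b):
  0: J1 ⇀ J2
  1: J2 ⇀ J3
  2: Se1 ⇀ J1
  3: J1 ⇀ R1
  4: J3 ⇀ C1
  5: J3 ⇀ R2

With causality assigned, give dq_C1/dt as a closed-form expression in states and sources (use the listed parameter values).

b2 |J1  (Se1: effort source, stroke at far end)
b4 |J3  (C1: C, integral causality)
b1 |J2  (0-jn J3 has e-setter on 4)
b5 |R2  (J3: bond 4 brought effort, rest push out)
b0 |J1  (only one flow-in slot at J2)
b3 |R1  (J1 needs exactly one f-in)

dq_C1/dt = E_Se1/2 - 11*q_C1/54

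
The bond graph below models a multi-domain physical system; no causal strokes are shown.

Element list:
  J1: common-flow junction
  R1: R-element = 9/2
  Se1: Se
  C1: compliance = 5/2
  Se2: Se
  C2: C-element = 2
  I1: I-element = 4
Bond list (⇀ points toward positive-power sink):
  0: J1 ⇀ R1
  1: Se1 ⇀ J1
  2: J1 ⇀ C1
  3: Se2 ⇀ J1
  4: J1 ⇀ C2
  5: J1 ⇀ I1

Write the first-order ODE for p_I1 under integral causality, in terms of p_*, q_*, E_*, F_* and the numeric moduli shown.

β1 stroke→J1  (source Se1 imposes e)
β3 stroke→J1  (Se2: effort source, stroke at far end)
β2 stroke→J1  (C1 outputs effort q/C1)
β4 stroke→J1  (C2 outputs effort q/C2)
β5 stroke→I1  (I1 integral (f out))
β0 stroke→J1  (1-jn J1 has f-setter on 5)

dp_I1/dt = E_Se1 + E_Se2 - 9*p_I1/8 - 2*q_C1/5 - q_C2/2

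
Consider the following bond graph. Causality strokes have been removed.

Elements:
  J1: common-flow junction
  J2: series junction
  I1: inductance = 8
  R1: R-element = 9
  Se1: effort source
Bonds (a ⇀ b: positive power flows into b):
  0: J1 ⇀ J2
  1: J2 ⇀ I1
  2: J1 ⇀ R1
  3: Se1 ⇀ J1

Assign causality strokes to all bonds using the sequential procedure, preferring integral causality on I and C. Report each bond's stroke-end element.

β3 stroke→J1  (Se1 fixes effort; stroke away)
β1 stroke→I1  (I1 outputs flow p/I1)
β0 stroke→J2  (J2 flow already set via bond 1)
β2 stroke→J1  (J1: bond 0 brought flow, rest push out)

bond 0 →J2
bond 1 →I1
bond 2 →J1
bond 3 →J1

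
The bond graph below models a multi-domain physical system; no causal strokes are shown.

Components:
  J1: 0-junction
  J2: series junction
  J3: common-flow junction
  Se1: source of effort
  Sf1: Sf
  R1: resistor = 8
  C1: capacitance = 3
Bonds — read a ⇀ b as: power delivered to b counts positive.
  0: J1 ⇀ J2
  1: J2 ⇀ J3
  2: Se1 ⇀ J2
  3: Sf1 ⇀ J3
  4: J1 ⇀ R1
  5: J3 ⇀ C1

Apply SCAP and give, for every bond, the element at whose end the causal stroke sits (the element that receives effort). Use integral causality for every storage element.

bond 0 stroke→J2
bond 1 stroke→J3
bond 2 stroke→J2
bond 3 stroke→Sf1
bond 4 stroke→J1
bond 5 stroke→J3

#2 →J2  (Se1: effort source, stroke at far end)
#3 →Sf1  (Sf1: flow source, stroke at near end)
#1 →J3  (common-f at J3 fixed by 3)
#5 →J3  (J3 flow already set via bond 3)
#0 →J2  (J2 flow already set via bond 1)
#4 →J1  (J1 needs exactly one e-in)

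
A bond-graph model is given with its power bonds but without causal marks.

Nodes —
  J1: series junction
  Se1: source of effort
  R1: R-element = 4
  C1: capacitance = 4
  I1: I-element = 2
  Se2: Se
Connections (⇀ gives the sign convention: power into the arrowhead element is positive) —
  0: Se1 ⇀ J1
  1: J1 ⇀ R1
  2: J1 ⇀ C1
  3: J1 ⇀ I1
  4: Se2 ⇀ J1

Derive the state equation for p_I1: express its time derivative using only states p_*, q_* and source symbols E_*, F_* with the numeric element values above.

#0 |J1  (Se1: effort source, stroke at far end)
#4 |J1  (Se2 fixes effort; stroke away)
#2 |J1  (C1: C, integral causality)
#3 |I1  (I1: I, integral causality)
#1 |J1  (J1: bond 3 brought flow, rest push out)

dp_I1/dt = E_Se1 + E_Se2 - 2*p_I1 - q_C1/4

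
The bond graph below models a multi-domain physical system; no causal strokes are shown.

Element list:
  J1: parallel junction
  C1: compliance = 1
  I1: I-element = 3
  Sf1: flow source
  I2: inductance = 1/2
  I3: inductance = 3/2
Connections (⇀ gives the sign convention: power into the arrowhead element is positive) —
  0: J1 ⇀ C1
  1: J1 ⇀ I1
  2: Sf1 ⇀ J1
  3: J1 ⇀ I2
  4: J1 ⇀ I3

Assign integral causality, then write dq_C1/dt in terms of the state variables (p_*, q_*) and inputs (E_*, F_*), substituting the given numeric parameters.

dq_C1/dt = F_Sf1 - p_I1/3 - 2*p_I2 - 2*p_I3/3

bond 2 →Sf1  (Sf1: flow source, stroke at near end)
bond 0 →J1  (prefer integral on C1)
bond 1 →I1  (0-jn J1 has e-setter on 0)
bond 3 →I2  (J1: bond 0 brought effort, rest push out)
bond 4 →I3  (J1 effort already set via bond 0)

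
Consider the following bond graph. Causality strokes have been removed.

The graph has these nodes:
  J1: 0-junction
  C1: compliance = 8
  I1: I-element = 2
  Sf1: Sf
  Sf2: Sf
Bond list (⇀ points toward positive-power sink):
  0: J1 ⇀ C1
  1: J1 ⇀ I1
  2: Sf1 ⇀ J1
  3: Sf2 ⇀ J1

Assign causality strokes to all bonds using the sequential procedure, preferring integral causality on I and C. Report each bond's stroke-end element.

b2 stroke at Sf1  (source Sf1 imposes f)
b3 stroke at Sf2  (Sf2 (Sf) sets flow on bond)
b0 stroke at J1  (C1 outputs effort q/C1)
b1 stroke at I1  (0-jn J1 has e-setter on 0)

#0 stroke→J1
#1 stroke→I1
#2 stroke→Sf1
#3 stroke→Sf2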